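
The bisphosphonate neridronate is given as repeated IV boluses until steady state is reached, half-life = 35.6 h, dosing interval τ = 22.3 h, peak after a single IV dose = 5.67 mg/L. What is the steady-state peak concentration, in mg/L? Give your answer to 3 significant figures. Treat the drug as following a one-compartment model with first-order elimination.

k = ln2 / t½ = 0.693147 / 35.6 = 0.01947 h⁻¹
e^(−kτ) = e^(−0.01947 × 22.3) = 0.6478
Accumulation ratio R = 1 / (1 − e^(−kτ)) = 1 / (1 − 0.6478) = 2.839
Steady-state peak = C₀ × R = 5.67 × 2.839 = 16.10 mg/L

16.1 mg/L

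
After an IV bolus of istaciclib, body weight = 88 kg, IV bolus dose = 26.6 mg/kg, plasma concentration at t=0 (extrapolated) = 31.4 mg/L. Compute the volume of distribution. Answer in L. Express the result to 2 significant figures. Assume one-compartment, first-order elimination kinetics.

Dose = 26.6 × 88 = 2341 mg
Vd = Dose / C₀ = 2341 / 31.4 = 74.55 L

75 L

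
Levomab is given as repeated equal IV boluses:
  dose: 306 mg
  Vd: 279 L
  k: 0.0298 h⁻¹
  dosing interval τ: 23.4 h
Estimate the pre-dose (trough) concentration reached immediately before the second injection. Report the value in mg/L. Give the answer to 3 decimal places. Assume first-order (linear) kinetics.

0.546 mg/L

C₀ per dose = Dose / Vd = 306 / 279 = 1.097 mg/L
Fraction remaining after one interval: r = e^(−kτ) = e^(−0.02980 × 23.4) = 0.4979
Before dose 2, 1 dose has been given (aged 1τ).
C_trough = C₀ × r = 1.097 × 0.4979 = 0.5462 mg/L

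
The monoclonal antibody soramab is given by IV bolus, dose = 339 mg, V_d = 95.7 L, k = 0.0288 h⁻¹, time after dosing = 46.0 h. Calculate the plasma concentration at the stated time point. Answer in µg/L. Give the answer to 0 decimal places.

942 µg/L

C₀ = Dose / Vd = 339.0 / 95.7 = 3.542 mg/L
C = C₀ · e^(−k·t) = 3.542 × e^(−0.02880 × 46.0)
  = 3.542 × 0.2659 = 0.9418 mg/L
Convert: 0.9418 mg/L × 1000 = 941.8 µg/L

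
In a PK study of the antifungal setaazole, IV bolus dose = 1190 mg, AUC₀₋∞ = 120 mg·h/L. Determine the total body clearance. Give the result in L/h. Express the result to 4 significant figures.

CL = Dose / AUC = 1190 / 120 = 9.917 L/h

9.917 L/h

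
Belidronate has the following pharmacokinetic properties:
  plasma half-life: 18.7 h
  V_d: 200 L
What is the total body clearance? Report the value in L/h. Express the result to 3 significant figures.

k = ln2 / t½ = 0.693147 / 18.7 = 0.03707 h⁻¹
CL = k × Vd = 0.03707 × 200 = 7.414 L/h

7.41 L/h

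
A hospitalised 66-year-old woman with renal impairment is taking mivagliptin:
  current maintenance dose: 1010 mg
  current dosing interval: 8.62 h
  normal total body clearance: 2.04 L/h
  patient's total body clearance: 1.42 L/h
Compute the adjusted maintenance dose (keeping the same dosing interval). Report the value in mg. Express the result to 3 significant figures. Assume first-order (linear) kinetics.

703 mg

To keep the same average steady-state level, dosing rate must scale with clearance.
CL ratio = 1.42 / 2.04 = 0.6961
New dose (same interval) = 1010 × 0.6961 = 703.1 mg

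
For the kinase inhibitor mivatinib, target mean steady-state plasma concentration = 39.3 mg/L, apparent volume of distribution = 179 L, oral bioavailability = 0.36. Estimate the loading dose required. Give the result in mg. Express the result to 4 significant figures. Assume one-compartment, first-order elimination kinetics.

19540 mg

LD = Css × Vd / F = 39.3 × 179 / 0.36 = 19540 mg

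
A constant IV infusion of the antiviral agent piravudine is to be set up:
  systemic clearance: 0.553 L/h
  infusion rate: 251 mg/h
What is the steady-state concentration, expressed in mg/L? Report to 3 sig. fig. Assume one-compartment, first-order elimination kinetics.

454 mg/L

At steady state Css = R₀ / CL = 251 / 0.5530 = 453.9 mg/L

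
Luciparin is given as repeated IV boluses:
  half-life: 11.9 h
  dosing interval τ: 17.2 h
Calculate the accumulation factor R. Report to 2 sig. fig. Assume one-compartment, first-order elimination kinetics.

k = ln2 / t½ = 0.693147 / 11.9 = 0.05825 h⁻¹
e^(−kτ) = e^(−0.05825 × 17.2) = 0.3672
Accumulation ratio R = 1 / (1 − e^(−kτ)) = 1 / (1 − 0.3672) = 1.580

1.6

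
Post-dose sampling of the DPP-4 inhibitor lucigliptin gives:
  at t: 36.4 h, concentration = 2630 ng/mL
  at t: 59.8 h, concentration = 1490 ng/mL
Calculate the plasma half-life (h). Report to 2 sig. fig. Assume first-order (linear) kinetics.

k = ln(C₁/C₂) / (t₂ − t₁) = ln(2630/1490) / (59.8 − 36.4)
  = 0.5682 / 23.40 = 0.02428 h⁻¹
t½ = ln2 / k = 0.693147 / 0.02428 = 28.55 h

29 h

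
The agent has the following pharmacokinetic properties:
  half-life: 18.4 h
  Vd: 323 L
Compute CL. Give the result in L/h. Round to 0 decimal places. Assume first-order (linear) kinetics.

12 L/h

k = ln2 / t½ = 0.693147 / 18.4 = 0.03767 h⁻¹
CL = k × Vd = 0.03767 × 323 = 12.17 L/h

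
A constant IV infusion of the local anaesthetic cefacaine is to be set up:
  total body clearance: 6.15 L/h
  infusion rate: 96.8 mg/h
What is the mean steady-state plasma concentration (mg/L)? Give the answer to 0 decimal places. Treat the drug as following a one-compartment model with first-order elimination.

At steady state Css = R₀ / CL = 96.8 / 6.150 = 15.74 mg/L

16 mg/L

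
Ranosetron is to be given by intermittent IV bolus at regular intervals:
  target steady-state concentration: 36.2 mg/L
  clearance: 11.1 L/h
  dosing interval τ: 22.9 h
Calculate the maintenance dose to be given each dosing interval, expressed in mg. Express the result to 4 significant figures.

9202 mg

At steady state, Dose/τ = Css × CL.
Dose = Css × CL × τ = 36.2 × 11.10 × 22.9 = 9202 mg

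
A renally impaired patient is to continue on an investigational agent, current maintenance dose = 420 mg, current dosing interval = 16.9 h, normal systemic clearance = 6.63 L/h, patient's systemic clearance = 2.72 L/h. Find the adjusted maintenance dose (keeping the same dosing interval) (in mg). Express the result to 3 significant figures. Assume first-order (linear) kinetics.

To keep the same average steady-state level, dosing rate must scale with clearance.
CL ratio = 2.72 / 6.63 = 0.4103
New dose (same interval) = 420 × 0.4103 = 172.3 mg

172 mg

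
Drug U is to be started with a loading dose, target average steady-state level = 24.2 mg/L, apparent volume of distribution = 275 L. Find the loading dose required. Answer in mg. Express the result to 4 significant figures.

LD = Css × Vd = 24.2 × 275 = 6655 mg

6655 mg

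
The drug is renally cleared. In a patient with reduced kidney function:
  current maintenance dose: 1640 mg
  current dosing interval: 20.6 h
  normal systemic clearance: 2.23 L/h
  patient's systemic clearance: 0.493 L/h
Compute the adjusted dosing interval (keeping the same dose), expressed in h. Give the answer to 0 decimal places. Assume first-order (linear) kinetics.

To keep the same average steady-state level, dosing rate must scale with clearance.
CL ratio = 0.493 / 2.23 = 0.2211
New interval (same dose) = 20.6 / 0.2211 = 93.17 h

93 h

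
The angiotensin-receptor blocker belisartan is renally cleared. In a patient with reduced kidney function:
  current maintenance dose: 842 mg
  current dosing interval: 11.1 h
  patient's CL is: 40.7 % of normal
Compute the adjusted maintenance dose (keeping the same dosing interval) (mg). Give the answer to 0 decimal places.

To keep the same average steady-state level, dosing rate must scale with clearance.
CL ratio = 40.7 / 100 = 0.4070
New dose (same interval) = 842 × 0.4070 = 342.7 mg

343 mg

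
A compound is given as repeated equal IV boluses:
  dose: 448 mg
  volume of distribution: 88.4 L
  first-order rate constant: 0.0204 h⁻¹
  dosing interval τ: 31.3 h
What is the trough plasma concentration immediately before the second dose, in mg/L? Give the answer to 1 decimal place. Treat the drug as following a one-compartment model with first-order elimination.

C₀ per dose = Dose / Vd = 448 / 88.4 = 5.068 mg/L
Fraction remaining after one interval: r = e^(−kτ) = e^(−0.02040 × 31.3) = 0.5281
Before dose 2, 1 dose has been given (aged 1τ).
C_trough = C₀ × r = 5.068 × 0.5281 = 2.676 mg/L

2.7 mg/L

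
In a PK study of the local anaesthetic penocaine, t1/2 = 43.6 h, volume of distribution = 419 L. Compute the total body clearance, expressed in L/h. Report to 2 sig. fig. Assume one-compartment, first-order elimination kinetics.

6.7 L/h

k = ln2 / t½ = 0.693147 / 43.6 = 0.01590 h⁻¹
CL = k × Vd = 0.01590 × 419 = 6.662 L/h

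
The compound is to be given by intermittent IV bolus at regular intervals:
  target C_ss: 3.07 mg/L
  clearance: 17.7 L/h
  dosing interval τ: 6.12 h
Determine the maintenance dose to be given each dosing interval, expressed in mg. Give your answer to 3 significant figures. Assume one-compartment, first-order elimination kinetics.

333 mg

At steady state, Dose/τ = Css × CL.
Dose = Css × CL × τ = 3.07 × 17.70 × 6.12 = 332.6 mg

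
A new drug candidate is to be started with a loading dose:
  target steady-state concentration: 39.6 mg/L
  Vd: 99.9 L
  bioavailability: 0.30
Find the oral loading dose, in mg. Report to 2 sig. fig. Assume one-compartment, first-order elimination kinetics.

13000 mg

LD = Css × Vd / F = 39.6 × 99.9 / 0.30 = 13190 mg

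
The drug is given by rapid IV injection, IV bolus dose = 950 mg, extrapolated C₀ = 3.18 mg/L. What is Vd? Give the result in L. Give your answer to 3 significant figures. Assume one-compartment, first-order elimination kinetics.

Vd = Dose / C₀ = 950.0 / 3.18 = 298.7 L

299 L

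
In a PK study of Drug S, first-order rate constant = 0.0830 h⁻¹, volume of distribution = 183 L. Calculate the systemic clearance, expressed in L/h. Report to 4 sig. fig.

CL = k × Vd = 0.0830 × 183 = 15.19 L/h

15.19 L/h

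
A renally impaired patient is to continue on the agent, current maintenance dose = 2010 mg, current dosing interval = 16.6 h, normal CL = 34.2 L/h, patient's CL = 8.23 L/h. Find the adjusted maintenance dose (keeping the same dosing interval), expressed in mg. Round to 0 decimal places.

To keep the same average steady-state level, dosing rate must scale with clearance.
CL ratio = 8.23 / 34.2 = 0.2406
New dose (same interval) = 2010 × 0.2406 = 483.6 mg

484 mg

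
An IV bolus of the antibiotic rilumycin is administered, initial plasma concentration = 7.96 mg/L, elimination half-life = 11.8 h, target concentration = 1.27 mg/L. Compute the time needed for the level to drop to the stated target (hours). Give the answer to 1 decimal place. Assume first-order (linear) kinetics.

31.2 h

k = ln2 / t½ = 0.693147 / 11.8 = 0.05874 h⁻¹
t = ln(C₀ / C) / k = ln(7.960 / 1.27) / 0.05874
  = ln(6.268) / 0.05874 = 1.835 / 0.05874 = 31.24 h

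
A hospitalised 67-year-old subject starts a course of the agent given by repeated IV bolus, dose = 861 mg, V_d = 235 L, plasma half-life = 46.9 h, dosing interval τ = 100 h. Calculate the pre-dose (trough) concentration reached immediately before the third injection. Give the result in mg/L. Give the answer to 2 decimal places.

C₀ per dose = Dose / Vd = 861 / 235 = 3.664 mg/L
k = ln2 / t½ = 0.693147 / 46.9 = 0.01478 h⁻¹
Fraction remaining after one interval: r = e^(−kτ) = e^(−0.01478 × 100) = 0.2281
Before dose 3, 2 doses have been given (aged 1τ, 2τ).
C_trough = C₀ × (r + r²) = 3.664 × (0.2281 + 0.05203) = 1.026 mg/L

1.03 mg/L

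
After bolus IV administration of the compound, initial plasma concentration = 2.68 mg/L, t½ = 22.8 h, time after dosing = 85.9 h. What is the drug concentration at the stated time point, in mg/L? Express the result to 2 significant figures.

k = ln2 / t½ = 0.693147 / 22.8 = 0.03040 h⁻¹
C = C₀ · e^(−k·t) = 2.680 × e^(−0.03040 × 85.9)
  = 2.680 × 0.07343 = 0.1968 mg/L

0.20 mg/L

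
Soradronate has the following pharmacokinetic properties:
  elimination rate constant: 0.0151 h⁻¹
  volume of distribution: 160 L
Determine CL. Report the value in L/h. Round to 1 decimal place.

CL = k × Vd = 0.0151 × 160 = 2.416 L/h

2.4 L/h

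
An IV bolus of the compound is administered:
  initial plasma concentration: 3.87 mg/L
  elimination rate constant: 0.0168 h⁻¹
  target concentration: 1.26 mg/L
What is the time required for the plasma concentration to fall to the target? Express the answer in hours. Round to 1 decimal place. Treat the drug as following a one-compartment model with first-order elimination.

66.8 h

t = ln(C₀ / C) / k = ln(3.870 / 1.26) / 0.01680
  = ln(3.071) / 0.01680 = 1.122 / 0.01680 = 66.79 h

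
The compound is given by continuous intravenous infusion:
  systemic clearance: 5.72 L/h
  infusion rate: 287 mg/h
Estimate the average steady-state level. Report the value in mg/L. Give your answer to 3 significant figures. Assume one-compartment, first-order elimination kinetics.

At steady state Css = R₀ / CL = 287 / 5.720 = 50.17 mg/L

50.2 mg/L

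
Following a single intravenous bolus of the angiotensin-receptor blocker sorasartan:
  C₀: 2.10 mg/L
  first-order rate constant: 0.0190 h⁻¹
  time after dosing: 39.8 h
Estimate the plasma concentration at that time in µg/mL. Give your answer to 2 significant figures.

C = C₀ · e^(−k·t) = 2.100 × e^(−0.01900 × 39.8)
  = 2.100 × 0.4694 = 0.9857 mg/L
(0.9857 mg/L = 0.9857 µg/mL)

0.99 µg/mL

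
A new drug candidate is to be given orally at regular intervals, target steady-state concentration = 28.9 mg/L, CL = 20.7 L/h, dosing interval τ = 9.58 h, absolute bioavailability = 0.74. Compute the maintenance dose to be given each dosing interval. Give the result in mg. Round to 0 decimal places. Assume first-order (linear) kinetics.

7745 mg

At steady state, F × (Dose/τ) = Css × CL.
Dose = Css × CL × τ / F = 28.9 × 20.70 × 9.58 / 0.74 = 7745 mg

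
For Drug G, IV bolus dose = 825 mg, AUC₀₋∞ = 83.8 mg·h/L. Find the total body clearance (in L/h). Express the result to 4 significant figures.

9.845 L/h

CL = Dose / AUC = 825 / 83.8 = 9.845 L/h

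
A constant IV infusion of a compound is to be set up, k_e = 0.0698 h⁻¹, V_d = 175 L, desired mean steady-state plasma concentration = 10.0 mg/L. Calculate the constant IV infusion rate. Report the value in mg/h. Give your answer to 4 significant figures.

122.2 mg/h

CL = k × Vd = 0.06980 × 175 = 12.22 L/h
At steady state, infusion rate R₀ = Css × CL = 10.0 × 12.22 = 122.2 mg/h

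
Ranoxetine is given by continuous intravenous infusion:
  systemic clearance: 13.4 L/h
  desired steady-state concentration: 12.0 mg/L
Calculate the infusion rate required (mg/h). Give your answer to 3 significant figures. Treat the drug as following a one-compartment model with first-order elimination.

At steady state, infusion rate R₀ = Css × CL = 12.0 × 13.40 = 160.8 mg/h

161 mg/h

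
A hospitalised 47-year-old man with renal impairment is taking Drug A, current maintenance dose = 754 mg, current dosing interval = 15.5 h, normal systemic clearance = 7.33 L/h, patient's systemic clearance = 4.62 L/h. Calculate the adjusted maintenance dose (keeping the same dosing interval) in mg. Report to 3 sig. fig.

475 mg

To keep the same average steady-state level, dosing rate must scale with clearance.
CL ratio = 4.62 / 7.33 = 0.6303
New dose (same interval) = 754 × 0.6303 = 475.2 mg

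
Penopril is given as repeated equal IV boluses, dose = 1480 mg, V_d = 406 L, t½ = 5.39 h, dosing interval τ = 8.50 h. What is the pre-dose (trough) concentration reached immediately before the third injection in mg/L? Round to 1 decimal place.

C₀ per dose = Dose / Vd = 1480 / 406 = 3.645 mg/L
k = ln2 / t½ = 0.693147 / 5.39 = 0.1286 h⁻¹
Fraction remaining after one interval: r = e^(−kτ) = e^(−0.1286 × 8.50) = 0.3352
Before dose 3, 2 doses have been given (aged 1τ, 2τ).
C_trough = C₀ × (r + r²) = 3.645 × (0.3352 + 0.1124) = 1.632 mg/L

1.6 mg/L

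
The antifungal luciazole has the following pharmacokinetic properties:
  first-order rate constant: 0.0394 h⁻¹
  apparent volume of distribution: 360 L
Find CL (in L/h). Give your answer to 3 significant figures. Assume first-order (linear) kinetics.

14.2 L/h

CL = k × Vd = 0.0394 × 360 = 14.18 L/h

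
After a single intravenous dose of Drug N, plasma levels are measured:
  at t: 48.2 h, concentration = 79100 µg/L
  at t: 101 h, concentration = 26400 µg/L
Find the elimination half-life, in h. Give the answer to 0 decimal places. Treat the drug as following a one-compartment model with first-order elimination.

33 h

k = ln(C₁/C₂) / (t₂ − t₁) = ln(79100/26400) / (101 − 48.2)
  = 1.097 / 52.80 = 0.02078 h⁻¹
t½ = ln2 / k = 0.693147 / 0.02078 = 33.36 h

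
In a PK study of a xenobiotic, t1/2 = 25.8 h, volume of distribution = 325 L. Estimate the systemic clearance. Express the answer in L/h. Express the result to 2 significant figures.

8.7 L/h

k = ln2 / t½ = 0.693147 / 25.8 = 0.02687 h⁻¹
CL = k × Vd = 0.02687 × 325 = 8.733 L/h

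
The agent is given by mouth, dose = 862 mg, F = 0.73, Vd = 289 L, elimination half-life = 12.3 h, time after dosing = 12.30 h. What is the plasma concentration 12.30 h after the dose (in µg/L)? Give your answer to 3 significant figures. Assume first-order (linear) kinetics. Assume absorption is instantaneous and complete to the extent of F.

Amount reaching circulation = F × Dose = 0.73 × 862.0 = 629.3 mg
C₀ = F·Dose / Vd = 629.3 / 289 = 2.178 mg/L
k = ln2 / t½ = 0.693147 / 12.3 = 0.05635 h⁻¹
t / t½ = 12.30 / 12.3 = 1 half-lives
C = C₀ × (1/2)^1 = 2.178 × 0.5000 = 1.089 mg/L
Convert: 1.089 mg/L × 1000 = 1089 µg/L

1090 µg/L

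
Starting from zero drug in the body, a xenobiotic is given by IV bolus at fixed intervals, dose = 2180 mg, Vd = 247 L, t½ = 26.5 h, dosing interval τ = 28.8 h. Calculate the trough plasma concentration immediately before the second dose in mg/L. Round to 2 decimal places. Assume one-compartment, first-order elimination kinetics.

C₀ per dose = Dose / Vd = 2180 / 247 = 8.826 mg/L
k = ln2 / t½ = 0.693147 / 26.5 = 0.02616 h⁻¹
Fraction remaining after one interval: r = e^(−kτ) = e^(−0.02616 × 28.8) = 0.4708
Before dose 2, 1 dose has been given (aged 1τ).
C_trough = C₀ × r = 8.826 × 0.4708 = 4.155 mg/L

4.16 mg/L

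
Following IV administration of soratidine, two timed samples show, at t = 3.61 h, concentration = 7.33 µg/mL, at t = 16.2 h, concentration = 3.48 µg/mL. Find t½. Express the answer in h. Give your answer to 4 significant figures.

k = ln(C₁/C₂) / (t₂ − t₁) = ln(7.33/3.48) / (16.2 − 3.61)
  = 0.7449 / 12.59 = 0.05917 h⁻¹
t½ = ln2 / k = 0.693147 / 0.05917 = 11.71 h

11.71 h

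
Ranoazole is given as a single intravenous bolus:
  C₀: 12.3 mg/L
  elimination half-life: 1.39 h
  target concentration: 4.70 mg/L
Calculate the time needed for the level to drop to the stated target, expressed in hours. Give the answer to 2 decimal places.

k = ln2 / t½ = 0.693147 / 1.39 = 0.4987 h⁻¹
t = ln(C₀ / C) / k = ln(12.30 / 4.70) / 0.4987
  = ln(2.617) / 0.4987 = 0.9620 / 0.4987 = 1.929 h

1.93 h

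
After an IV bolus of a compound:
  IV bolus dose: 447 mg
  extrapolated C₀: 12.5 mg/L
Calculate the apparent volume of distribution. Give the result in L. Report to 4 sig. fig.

Vd = Dose / C₀ = 447.0 / 12.5 = 35.76 L

35.76 L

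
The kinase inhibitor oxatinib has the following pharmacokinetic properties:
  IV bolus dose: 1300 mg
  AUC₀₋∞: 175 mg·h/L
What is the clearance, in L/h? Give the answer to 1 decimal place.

7.4 L/h

CL = Dose / AUC = 1300 / 175 = 7.429 L/h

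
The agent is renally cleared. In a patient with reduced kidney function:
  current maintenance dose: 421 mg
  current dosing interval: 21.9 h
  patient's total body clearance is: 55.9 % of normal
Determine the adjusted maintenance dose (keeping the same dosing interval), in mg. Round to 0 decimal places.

To keep the same average steady-state level, dosing rate must scale with clearance.
CL ratio = 55.9 / 100 = 0.5590
New dose (same interval) = 421 × 0.5590 = 235.3 mg

235 mg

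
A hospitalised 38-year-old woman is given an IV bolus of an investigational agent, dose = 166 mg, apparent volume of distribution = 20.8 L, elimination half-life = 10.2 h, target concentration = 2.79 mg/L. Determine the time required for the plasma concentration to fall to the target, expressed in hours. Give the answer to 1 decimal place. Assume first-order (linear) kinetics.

C₀ = Dose / Vd = 166.0 / 20.8 = 7.981 mg/L
k = ln2 / t½ = 0.693147 / 10.2 = 0.06796 h⁻¹
t = ln(C₀ / C) / k = ln(7.981 / 2.79) / 0.06796
  = ln(2.861) / 0.06796 = 1.051 / 0.06796 = 15.46 h

15.5 h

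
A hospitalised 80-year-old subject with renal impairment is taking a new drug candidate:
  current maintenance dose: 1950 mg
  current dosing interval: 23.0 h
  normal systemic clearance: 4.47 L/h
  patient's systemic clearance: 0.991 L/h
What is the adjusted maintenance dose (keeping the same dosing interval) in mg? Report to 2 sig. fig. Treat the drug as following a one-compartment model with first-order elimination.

430 mg

To keep the same average steady-state level, dosing rate must scale with clearance.
CL ratio = 0.991 / 4.47 = 0.2217
New dose (same interval) = 1950 × 0.2217 = 432.3 mg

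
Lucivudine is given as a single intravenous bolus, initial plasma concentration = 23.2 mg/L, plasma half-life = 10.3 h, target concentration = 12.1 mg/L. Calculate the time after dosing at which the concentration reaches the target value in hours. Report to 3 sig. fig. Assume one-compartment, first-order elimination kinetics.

k = ln2 / t½ = 0.693147 / 10.3 = 0.06730 h⁻¹
t = ln(C₀ / C) / k = ln(23.20 / 12.1) / 0.06730
  = ln(1.917) / 0.06730 = 0.6508 / 0.06730 = 9.670 h

9.67 h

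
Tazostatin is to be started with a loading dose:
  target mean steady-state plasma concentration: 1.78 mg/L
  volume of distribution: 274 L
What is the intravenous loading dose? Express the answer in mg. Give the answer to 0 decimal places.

488 mg

LD = Css × Vd = 1.78 × 274 = 487.7 mg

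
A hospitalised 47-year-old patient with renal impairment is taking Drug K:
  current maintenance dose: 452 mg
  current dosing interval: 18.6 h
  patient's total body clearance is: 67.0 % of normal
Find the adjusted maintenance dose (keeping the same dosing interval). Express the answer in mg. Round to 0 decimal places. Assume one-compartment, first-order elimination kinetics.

To keep the same average steady-state level, dosing rate must scale with clearance.
CL ratio = 67.0 / 100 = 0.6700
New dose (same interval) = 452 × 0.6700 = 302.8 mg

303 mg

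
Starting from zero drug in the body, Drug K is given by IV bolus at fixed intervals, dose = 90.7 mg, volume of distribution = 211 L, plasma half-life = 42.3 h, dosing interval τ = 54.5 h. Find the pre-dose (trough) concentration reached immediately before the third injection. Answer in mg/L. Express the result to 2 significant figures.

C₀ per dose = Dose / Vd = 90.7 / 211 = 0.4299 mg/L
k = ln2 / t½ = 0.693147 / 42.3 = 0.01639 h⁻¹
Fraction remaining after one interval: r = e^(−kτ) = e^(−0.01639 × 54.5) = 0.4093
Before dose 3, 2 doses have been given (aged 1τ, 2τ).
C_trough = C₀ × (r + r²) = 0.4299 × (0.4093 + 0.1675) = 0.2480 mg/L

0.25 mg/L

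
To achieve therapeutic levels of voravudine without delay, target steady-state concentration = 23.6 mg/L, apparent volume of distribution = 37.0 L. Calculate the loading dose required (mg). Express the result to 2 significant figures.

870 mg

LD = Css × Vd = 23.6 × 37.0 = 873.2 mg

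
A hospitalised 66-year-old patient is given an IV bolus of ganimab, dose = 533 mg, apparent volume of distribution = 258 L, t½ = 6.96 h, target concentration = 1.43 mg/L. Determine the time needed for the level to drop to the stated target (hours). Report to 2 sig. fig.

C₀ = Dose / Vd = 533.0 / 258 = 2.066 mg/L
k = ln2 / t½ = 0.693147 / 6.96 = 0.09959 h⁻¹
t = ln(C₀ / C) / k = ln(2.066 / 1.43) / 0.09959
  = ln(1.445) / 0.09959 = 0.3681 / 0.09959 = 3.696 h

3.7 h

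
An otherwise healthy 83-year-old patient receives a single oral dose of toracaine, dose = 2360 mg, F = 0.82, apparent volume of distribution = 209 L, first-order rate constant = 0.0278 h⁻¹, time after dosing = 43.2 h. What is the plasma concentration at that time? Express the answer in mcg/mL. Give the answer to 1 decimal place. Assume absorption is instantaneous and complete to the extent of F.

2.8 mcg/mL

Amount reaching circulation = F × Dose = 0.82 × 2360 = 1935 mg
C₀ = F·Dose / Vd = 1935 / 209 = 9.258 mg/L
C = C₀ · e^(−k·t) = 9.258 × e^(−0.02780 × 43.2)
  = 9.258 × 0.3009 = 2.786 mg/L
(2.786 mg/L = 2.786 mcg/mL)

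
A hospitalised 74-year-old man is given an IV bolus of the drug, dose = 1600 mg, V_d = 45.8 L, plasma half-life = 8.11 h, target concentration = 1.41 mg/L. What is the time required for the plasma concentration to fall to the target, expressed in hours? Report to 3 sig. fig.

C₀ = Dose / Vd = 1600 / 45.8 = 34.93 mg/L
k = ln2 / t½ = 0.693147 / 8.11 = 0.08547 h⁻¹
t = ln(C₀ / C) / k = ln(34.93 / 1.41) / 0.08547
  = ln(24.77) / 0.08547 = 3.210 / 0.08547 = 37.56 h

37.6 h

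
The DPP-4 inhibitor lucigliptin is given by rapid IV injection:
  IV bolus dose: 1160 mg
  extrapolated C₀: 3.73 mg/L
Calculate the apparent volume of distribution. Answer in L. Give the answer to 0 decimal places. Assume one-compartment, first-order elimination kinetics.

Vd = Dose / C₀ = 1160 / 3.73 = 311.0 L

311 L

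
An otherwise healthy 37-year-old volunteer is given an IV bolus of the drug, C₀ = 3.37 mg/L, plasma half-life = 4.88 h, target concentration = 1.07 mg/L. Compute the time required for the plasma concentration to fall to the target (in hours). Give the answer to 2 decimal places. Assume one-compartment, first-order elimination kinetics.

k = ln2 / t½ = 0.693147 / 4.88 = 0.1420 h⁻¹
t = ln(C₀ / C) / k = ln(3.370 / 1.07) / 0.1420
  = ln(3.150) / 0.1420 = 1.147 / 0.1420 = 8.077 h

8.08 h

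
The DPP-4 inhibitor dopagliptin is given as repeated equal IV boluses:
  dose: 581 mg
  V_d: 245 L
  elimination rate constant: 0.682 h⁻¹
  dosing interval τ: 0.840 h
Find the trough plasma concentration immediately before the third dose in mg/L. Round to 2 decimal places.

2.09 mg/L

C₀ per dose = Dose / Vd = 581 / 245 = 2.371 mg/L
Fraction remaining after one interval: r = e^(−kτ) = e^(−0.6820 × 0.840) = 0.5639
Before dose 3, 2 doses have been given (aged 1τ, 2τ).
C_trough = C₀ × (r + r²) = 2.371 × (0.5639 + 0.3180) = 2.091 mg/L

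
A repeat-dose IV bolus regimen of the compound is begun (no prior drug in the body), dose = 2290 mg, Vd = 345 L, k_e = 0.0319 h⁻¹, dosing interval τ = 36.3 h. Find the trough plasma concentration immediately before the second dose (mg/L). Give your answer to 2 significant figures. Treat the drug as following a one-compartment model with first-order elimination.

C₀ per dose = Dose / Vd = 2290 / 345 = 6.638 mg/L
Fraction remaining after one interval: r = e^(−kτ) = e^(−0.03190 × 36.3) = 0.3141
Before dose 2, 1 dose has been given (aged 1τ).
C_trough = C₀ × r = 6.638 × 0.3141 = 2.085 mg/L

2.1 mg/L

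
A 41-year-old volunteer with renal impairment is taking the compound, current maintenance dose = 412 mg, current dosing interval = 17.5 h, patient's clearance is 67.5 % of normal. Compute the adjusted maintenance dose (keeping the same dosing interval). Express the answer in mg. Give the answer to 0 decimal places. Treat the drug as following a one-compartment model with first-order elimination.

278 mg

To keep the same average steady-state level, dosing rate must scale with clearance.
CL ratio = 67.5 / 100 = 0.6750
New dose (same interval) = 412 × 0.6750 = 278.1 mg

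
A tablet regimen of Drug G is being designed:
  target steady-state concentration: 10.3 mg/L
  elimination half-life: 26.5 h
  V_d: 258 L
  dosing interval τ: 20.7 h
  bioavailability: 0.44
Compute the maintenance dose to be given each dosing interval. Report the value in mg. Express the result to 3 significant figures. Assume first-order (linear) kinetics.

k = ln2 / t½ = 0.693147 / 26.5 = 0.02616 h⁻¹
CL = k × Vd = 0.02616 × 258 = 6.749 L/h
At steady state, F × (Dose/τ) = Css × CL.
Dose = Css × CL × τ / F = 10.3 × 6.749 × 20.7 / 0.44 = 3270 mg

3270 mg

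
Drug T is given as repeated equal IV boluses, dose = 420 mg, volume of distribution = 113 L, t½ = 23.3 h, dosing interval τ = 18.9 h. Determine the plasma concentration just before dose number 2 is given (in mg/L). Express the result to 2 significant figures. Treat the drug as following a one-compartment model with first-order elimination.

2.1 mg/L

C₀ per dose = Dose / Vd = 420 / 113 = 3.717 mg/L
k = ln2 / t½ = 0.693147 / 23.3 = 0.02975 h⁻¹
Fraction remaining after one interval: r = e^(−kτ) = e^(−0.02975 × 18.9) = 0.5699
Before dose 2, 1 dose has been given (aged 1τ).
C_trough = C₀ × r = 3.717 × 0.5699 = 2.118 mg/L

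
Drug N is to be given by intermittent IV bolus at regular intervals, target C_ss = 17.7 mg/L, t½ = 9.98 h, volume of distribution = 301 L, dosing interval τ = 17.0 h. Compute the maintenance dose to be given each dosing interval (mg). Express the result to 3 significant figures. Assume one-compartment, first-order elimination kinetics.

6290 mg

k = ln2 / t½ = 0.693147 / 9.98 = 0.06945 h⁻¹
CL = k × Vd = 0.06945 × 301 = 20.90 L/h
At steady state, Dose/τ = Css × CL.
Dose = Css × CL × τ = 17.7 × 20.90 × 17.0 = 6289 mg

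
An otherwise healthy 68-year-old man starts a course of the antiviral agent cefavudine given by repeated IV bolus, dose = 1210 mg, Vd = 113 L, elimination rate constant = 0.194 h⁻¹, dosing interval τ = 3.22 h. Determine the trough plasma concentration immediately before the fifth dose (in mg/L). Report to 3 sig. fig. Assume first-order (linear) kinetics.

C₀ per dose = Dose / Vd = 1210 / 113 = 10.71 mg/L
Fraction remaining after one interval: r = e^(−kτ) = e^(−0.1940 × 3.22) = 0.5354
Before dose 5, 4 doses have been given (aged 1τ, 2τ, 3τ, 4τ).
C_trough = C₀ × (r + r² + … + r^4) = C₀ × r(1−r^4)/(1−r)
        = 10.71 × 0.5354 × (1 − 0.08217) / (1 − 0.5354) = 11.33 mg/L

11.3 mg/L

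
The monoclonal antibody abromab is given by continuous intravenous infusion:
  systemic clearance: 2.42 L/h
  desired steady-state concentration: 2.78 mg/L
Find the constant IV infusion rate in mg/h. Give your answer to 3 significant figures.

6.73 mg/h

At steady state, infusion rate R₀ = Css × CL = 2.78 × 2.420 = 6.728 mg/h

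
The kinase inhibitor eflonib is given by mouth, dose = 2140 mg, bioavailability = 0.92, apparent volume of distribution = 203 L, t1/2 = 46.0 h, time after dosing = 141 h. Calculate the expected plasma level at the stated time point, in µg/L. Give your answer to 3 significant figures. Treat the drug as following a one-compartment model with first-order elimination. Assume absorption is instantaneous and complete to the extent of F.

Amount reaching circulation = F × Dose = 0.92 × 2140 = 1969 mg
C₀ = F·Dose / Vd = 1969 / 203 = 9.700 mg/L
k = ln2 / t½ = 0.693147 / 46.0 = 0.01507 h⁻¹
C = C₀ · e^(−k·t) = 9.700 × e^(−0.01507 × 141)
  = 9.700 × 0.1194 = 1.158 mg/L
Convert: 1.158 mg/L × 1000 = 1158 µg/L

1160 µg/L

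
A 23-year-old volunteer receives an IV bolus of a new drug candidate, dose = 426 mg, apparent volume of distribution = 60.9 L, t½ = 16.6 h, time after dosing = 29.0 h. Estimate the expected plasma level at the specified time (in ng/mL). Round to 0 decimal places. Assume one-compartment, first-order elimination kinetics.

C₀ = Dose / Vd = 426.0 / 60.9 = 6.995 mg/L
k = ln2 / t½ = 0.693147 / 16.6 = 0.04176 h⁻¹
C = C₀ · e^(−k·t) = 6.995 × e^(−0.04176 × 29.0)
  = 6.995 × 0.2979 = 2.084 mg/L
Convert: 2.084 mg/L × 1000 = 2084 ng/mL

2084 ng/mL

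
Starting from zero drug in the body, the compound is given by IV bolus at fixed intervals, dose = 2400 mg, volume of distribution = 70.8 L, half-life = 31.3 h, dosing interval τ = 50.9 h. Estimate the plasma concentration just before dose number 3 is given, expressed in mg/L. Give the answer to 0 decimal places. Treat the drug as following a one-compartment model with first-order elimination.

C₀ per dose = Dose / Vd = 2400 / 70.8 = 33.90 mg/L
k = ln2 / t½ = 0.693147 / 31.3 = 0.02215 h⁻¹
Fraction remaining after one interval: r = e^(−kτ) = e^(−0.02215 × 50.9) = 0.3239
Before dose 3, 2 doses have been given (aged 1τ, 2τ).
C_trough = C₀ × (r + r²) = 33.90 × (0.3239 + 0.1049) = 14.54 mg/L

15 mg/L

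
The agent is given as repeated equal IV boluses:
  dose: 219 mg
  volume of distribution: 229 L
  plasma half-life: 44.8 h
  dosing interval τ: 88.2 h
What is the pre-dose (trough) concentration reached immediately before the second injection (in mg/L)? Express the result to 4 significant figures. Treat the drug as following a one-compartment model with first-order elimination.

C₀ per dose = Dose / Vd = 219 / 229 = 0.9563 mg/L
k = ln2 / t½ = 0.693147 / 44.8 = 0.01547 h⁻¹
Fraction remaining after one interval: r = e^(−kτ) = e^(−0.01547 × 88.2) = 0.2555
Before dose 2, 1 dose has been given (aged 1τ).
C_trough = C₀ × r = 0.9563 × 0.2555 = 0.2443 mg/L

0.2443 mg/L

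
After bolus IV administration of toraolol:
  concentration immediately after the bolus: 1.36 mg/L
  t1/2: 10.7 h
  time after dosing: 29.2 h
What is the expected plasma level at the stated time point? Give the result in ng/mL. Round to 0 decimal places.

k = ln2 / t½ = 0.693147 / 10.7 = 0.06478 h⁻¹
C = C₀ · e^(−k·t) = 1.360 × e^(−0.06478 × 29.2)
  = 1.360 × 0.1508 = 0.2051 mg/L
Convert: 0.2051 mg/L × 1000 = 205.1 ng/mL

205 ng/mL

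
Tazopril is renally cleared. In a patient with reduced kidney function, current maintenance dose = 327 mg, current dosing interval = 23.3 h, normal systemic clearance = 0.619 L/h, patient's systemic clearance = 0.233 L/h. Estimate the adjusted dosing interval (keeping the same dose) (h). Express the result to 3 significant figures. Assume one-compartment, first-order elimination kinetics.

To keep the same average steady-state level, dosing rate must scale with clearance.
CL ratio = 0.233 / 0.619 = 0.3764
New interval (same dose) = 23.3 / 0.3764 = 61.90 h

61.9 h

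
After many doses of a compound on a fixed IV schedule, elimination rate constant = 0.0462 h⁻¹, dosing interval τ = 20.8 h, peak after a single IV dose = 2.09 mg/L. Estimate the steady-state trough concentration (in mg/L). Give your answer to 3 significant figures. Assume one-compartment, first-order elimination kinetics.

1.29 mg/L

e^(−kτ) = e^(−0.04620 × 20.8) = 0.3825
Accumulation ratio R = 1 / (1 − e^(−kτ)) = 1 / (1 − 0.3825) = 1.619
Steady-state trough = C₀ × R × e^(−kτ) = 2.09 × 1.619 × 0.3825 = 1.294 mg/L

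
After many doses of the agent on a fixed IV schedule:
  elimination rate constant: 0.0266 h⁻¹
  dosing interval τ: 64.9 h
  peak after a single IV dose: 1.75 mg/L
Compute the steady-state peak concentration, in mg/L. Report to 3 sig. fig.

2.13 mg/L

e^(−kτ) = e^(−0.02660 × 64.9) = 0.1779
Accumulation ratio R = 1 / (1 − e^(−kτ)) = 1 / (1 − 0.1779) = 1.216
Steady-state peak = C₀ × R = 1.75 × 1.216 = 2.128 mg/L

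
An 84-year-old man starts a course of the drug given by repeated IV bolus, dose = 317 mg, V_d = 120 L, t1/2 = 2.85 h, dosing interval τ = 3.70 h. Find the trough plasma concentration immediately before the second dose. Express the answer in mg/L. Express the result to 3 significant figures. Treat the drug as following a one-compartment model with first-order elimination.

1.07 mg/L

C₀ per dose = Dose / Vd = 317 / 120 = 2.642 mg/L
k = ln2 / t½ = 0.693147 / 2.85 = 0.2432 h⁻¹
Fraction remaining after one interval: r = e^(−kτ) = e^(−0.2432 × 3.70) = 0.4066
Before dose 2, 1 dose has been given (aged 1τ).
C_trough = C₀ × r = 2.642 × 0.4066 = 1.074 mg/L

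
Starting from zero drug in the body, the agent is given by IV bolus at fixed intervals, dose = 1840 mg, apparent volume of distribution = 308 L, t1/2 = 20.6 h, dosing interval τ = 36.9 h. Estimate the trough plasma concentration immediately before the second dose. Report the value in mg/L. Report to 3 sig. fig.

1.73 mg/L

C₀ per dose = Dose / Vd = 1840 / 308 = 5.974 mg/L
k = ln2 / t½ = 0.693147 / 20.6 = 0.03365 h⁻¹
Fraction remaining after one interval: r = e^(−kτ) = e^(−0.03365 × 36.9) = 0.2889
Before dose 2, 1 dose has been given (aged 1τ).
C_trough = C₀ × r = 5.974 × 0.2889 = 1.726 mg/L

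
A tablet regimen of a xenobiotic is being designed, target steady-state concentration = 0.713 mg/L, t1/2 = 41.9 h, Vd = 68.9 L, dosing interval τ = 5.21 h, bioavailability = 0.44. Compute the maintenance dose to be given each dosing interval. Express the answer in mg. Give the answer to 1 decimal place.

9.6 mg

k = ln2 / t½ = 0.693147 / 41.9 = 0.01654 h⁻¹
CL = k × Vd = 0.01654 × 68.9 = 1.140 L/h
At steady state, F × (Dose/τ) = Css × CL.
Dose = Css × CL × τ / F = 0.713 × 1.140 × 5.21 / 0.44 = 9.625 mg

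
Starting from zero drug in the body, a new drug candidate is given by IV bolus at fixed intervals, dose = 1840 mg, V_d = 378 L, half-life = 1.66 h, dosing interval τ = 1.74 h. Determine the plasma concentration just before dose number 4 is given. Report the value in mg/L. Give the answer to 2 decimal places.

4.04 mg/L

C₀ per dose = Dose / Vd = 1840 / 378 = 4.868 mg/L
k = ln2 / t½ = 0.693147 / 1.66 = 0.4176 h⁻¹
Fraction remaining after one interval: r = e^(−kτ) = e^(−0.4176 × 1.74) = 0.4835
Before dose 4, 3 doses have been given (aged 1τ, 2τ, 3τ).
C_trough = C₀ × (r + r² + … + r^3) = C₀ × r(1−r^3)/(1−r)
        = 4.868 × 0.4835 × (1 − 0.1130) / (1 − 0.4835) = 4.042 mg/L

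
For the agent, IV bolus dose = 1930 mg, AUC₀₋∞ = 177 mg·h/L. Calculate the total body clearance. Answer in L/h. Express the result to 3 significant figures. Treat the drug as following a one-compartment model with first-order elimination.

10.9 L/h

CL = Dose / AUC = 1930 / 177 = 10.90 L/h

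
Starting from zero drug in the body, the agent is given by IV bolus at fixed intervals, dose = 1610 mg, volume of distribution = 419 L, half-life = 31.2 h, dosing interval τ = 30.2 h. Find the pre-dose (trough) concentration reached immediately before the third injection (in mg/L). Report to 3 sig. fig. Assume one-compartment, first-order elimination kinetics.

2.97 mg/L

C₀ per dose = Dose / Vd = 1610 / 419 = 3.842 mg/L
k = ln2 / t½ = 0.693147 / 31.2 = 0.02222 h⁻¹
Fraction remaining after one interval: r = e^(−kτ) = e^(−0.02222 × 30.2) = 0.5112
Before dose 3, 2 doses have been given (aged 1τ, 2τ).
C_trough = C₀ × (r + r²) = 3.842 × (0.5112 + 0.2613) = 2.968 mg/L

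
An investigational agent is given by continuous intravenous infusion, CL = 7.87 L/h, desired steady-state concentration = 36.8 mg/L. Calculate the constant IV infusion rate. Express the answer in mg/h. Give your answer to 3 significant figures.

At steady state, infusion rate R₀ = Css × CL = 36.8 × 7.870 = 289.6 mg/h

290 mg/h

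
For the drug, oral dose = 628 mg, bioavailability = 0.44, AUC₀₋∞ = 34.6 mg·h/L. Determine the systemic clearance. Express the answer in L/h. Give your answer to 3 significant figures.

CL = F·Dose / AUC = 0.44 × 628 / 34.6 = 7.986 L/h

7.99 L/h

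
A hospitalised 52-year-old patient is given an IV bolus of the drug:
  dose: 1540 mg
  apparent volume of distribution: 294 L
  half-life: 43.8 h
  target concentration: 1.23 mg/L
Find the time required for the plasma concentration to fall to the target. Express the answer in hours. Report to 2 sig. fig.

92 h

C₀ = Dose / Vd = 1540 / 294 = 5.238 mg/L
k = ln2 / t½ = 0.693147 / 43.8 = 0.01583 h⁻¹
t = ln(C₀ / C) / k = ln(5.238 / 1.23) / 0.01583
  = ln(4.259) / 0.01583 = 1.449 / 0.01583 = 91.54 h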